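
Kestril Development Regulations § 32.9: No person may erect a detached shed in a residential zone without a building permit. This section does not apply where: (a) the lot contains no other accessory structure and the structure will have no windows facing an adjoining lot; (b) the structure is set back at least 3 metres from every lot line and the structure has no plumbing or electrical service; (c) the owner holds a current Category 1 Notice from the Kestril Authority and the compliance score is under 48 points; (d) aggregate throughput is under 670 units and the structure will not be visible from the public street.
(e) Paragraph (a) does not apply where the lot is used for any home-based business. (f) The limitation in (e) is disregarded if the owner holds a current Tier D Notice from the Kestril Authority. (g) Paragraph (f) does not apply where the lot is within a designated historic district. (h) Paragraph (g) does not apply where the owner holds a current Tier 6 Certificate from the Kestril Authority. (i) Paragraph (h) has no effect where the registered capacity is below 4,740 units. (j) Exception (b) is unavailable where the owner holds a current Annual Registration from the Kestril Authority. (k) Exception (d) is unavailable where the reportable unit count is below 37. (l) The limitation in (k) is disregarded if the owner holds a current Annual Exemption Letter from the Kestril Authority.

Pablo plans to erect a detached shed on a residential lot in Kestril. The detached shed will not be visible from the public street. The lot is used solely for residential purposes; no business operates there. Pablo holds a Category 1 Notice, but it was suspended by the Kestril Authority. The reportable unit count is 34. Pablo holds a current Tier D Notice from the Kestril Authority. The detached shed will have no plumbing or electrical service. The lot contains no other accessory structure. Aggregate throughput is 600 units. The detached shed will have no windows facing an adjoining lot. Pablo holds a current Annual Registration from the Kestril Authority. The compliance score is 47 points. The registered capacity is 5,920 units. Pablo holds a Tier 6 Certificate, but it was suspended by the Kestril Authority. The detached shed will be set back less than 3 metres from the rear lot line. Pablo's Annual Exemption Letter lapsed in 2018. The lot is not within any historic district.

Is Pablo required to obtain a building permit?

Exception (a): the lot has no other accessory structure; no windows face an adjoining lot — every condition holds. Under paragraphs (e)–(i): (e), which would limit (a), does not operate here: the lot is solely residential. Exception (a) stands.
Exception (b) fails — the rear setback is under 3 m.
Exception (c) does not apply: the Category 1 Notice is not current.
Exception (d)'s conditions are all satisfied: aggregate throughput is 600 units, under the 670 units limit; the structure will not be visible from the street. But: (k) operates — the reportable unit count is 34, below the 37 limit. (l) is not engaged (the Annual Exemption Letter is not current), so (k) stands. Exception (d) does not apply.

No — exception (a) applies; Pablo does not need a building permit.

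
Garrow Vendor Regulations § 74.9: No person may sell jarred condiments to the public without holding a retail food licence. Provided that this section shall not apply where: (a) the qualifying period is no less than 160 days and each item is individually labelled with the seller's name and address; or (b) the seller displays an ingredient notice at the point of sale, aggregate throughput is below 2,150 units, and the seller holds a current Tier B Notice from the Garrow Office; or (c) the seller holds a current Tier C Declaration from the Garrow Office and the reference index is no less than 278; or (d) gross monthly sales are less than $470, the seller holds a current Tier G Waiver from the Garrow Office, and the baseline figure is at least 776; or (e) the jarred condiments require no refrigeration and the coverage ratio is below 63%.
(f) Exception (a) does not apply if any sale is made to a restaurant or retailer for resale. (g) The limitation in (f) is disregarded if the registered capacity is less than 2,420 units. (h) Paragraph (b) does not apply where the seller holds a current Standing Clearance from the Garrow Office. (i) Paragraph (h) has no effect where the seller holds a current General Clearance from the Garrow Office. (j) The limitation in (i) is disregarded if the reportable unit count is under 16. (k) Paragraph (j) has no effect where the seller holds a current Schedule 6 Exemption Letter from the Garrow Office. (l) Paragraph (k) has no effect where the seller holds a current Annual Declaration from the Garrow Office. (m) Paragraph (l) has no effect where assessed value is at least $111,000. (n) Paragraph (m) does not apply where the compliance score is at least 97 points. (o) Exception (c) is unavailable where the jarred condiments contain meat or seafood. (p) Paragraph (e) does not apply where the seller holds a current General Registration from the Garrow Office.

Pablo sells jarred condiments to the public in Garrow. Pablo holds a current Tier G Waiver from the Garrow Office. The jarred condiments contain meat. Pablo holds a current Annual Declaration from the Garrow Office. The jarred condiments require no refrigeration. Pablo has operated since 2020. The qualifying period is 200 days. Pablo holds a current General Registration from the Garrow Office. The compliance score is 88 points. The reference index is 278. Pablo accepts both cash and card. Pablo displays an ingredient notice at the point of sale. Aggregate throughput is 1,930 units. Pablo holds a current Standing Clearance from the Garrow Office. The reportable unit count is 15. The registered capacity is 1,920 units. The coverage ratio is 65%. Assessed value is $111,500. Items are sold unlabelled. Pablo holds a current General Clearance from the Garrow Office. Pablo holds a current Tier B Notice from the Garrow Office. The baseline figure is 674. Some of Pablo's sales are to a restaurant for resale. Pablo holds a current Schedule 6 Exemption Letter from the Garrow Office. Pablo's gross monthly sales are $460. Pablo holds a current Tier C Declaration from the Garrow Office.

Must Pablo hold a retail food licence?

No — exception (b) applies; Pablo is not required to hold a retail food licence.

Exception (a) requires that each item is individually labelled with the seller's name and address; but items are sold unlabelled, so (a) is unavailable.
Exception (b) is satisfied on its face — an ingredient notice is displayed; aggregate throughput is 1,930 units, below the 2,150 units limit; a current Tier B Notice is held. Under paragraphs (h)–(n): (h) operates (a current Standing Clearance is held), but is itself disapplied by (i): (i) operates against (h): a current General Clearance is held. (j) would limit (i) — the reportable unit count is 15, under the 16 limit — but (k) sets (j) aside: (k) applies — a current Schedule 6 Exemption Letter is held. (l) operates (a current Annual Declaration is held), but is overridden by (m): (m) applies — assessed value is $111,500, meeting the $111,000 threshold. (n), which would lift (m), does not operate here — the compliance score is 88 points, short of 97 points. (b) remains available.
Exception (c)'s conditions are all satisfied: a current Tier C Declaration is held; the reference index is 278, meeting the 278 threshold. But: (o) is engaged — the jarred condiments contain meat. So (c) is unavailable.
Exception (d) requires that the baseline figure is at least 776; but the baseline figure is 674, short of 776, so (d) is unavailable.
Exception (e) does not apply: the coverage ratio is 65%, not below 63%.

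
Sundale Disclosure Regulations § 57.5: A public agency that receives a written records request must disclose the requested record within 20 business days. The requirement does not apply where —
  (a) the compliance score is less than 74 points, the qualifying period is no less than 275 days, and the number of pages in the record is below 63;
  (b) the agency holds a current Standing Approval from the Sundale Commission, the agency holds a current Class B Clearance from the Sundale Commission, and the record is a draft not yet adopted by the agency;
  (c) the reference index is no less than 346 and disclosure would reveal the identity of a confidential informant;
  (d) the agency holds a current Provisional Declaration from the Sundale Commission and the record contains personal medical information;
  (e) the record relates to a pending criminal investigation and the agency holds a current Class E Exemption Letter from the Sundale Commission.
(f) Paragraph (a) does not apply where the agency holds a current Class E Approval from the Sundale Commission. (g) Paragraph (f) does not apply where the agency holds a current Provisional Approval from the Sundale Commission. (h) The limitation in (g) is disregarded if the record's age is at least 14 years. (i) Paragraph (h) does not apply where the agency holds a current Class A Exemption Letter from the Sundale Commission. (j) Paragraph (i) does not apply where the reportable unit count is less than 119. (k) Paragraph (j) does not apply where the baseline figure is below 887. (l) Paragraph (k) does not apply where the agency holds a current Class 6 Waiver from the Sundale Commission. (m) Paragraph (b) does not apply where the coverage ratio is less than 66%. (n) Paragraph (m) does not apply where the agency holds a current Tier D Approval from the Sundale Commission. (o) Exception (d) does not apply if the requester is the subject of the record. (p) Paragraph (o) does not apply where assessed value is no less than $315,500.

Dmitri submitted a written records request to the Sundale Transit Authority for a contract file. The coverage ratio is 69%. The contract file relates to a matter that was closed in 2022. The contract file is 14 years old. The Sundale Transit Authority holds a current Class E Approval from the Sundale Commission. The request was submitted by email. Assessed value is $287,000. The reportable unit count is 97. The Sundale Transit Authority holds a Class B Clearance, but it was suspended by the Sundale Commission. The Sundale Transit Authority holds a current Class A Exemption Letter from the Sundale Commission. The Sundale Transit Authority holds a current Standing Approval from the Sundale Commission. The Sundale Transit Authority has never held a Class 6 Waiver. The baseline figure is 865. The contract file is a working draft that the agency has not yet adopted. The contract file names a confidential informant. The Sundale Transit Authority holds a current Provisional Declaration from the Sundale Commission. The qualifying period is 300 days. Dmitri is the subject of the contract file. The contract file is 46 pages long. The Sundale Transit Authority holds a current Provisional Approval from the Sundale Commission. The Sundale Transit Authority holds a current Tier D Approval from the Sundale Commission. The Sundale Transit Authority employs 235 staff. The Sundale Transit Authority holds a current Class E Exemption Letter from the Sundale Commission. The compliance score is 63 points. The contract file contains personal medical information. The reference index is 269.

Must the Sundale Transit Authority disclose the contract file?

No — exception (a) applies; the Sundale Transit Authority is not required to disclose the contract file.

Exception (a) is satisfied on its face — the compliance score is 63 points, less than the 74 points limit; the qualifying period is 300 days, meeting the 275 days threshold; the number of pages in the record is 46, below the 63 limit. Under paragraphs (f)–(l): (f) is engaged (a current Class E Approval is held), but is set aside by (g): (g) operates against (f): a current Provisional Approval is held. (h) would limit (g) — the record's age is 14 years, meeting the 14 years threshold — but (i) sets (h) aside: (i) operates against (h): a current Class A Exemption Letter is held. (j) would limit (i) — the reportable unit count is 97, less than the 119 limit — but (k) sets (j) aside: (k) operates against (j): the baseline figure is 865, below the 887 limit. (l), which would lift (k), is not triggered — the Class 6 Waiver is not current. Exception (a) stands.
Exception (b) requires that the agency holds a current Class B Clearance from the Sundale Commission; but the Class B Clearance is not current, so (b) is unavailable.
Exception (c) fails — the reference index is 269, short of 346.
Exception (d) is satisfied on its face — a current Provisional Declaration is held; the contract file contains personal medical information. But: (o) operates — Dmitri is the subject of the contract file. (p) is not engaged (assessed value is $287,000, short of $315,500), so (o) stands. (d) is therefore removed.
Exception (e) fails — the contract file relates to a closed matter.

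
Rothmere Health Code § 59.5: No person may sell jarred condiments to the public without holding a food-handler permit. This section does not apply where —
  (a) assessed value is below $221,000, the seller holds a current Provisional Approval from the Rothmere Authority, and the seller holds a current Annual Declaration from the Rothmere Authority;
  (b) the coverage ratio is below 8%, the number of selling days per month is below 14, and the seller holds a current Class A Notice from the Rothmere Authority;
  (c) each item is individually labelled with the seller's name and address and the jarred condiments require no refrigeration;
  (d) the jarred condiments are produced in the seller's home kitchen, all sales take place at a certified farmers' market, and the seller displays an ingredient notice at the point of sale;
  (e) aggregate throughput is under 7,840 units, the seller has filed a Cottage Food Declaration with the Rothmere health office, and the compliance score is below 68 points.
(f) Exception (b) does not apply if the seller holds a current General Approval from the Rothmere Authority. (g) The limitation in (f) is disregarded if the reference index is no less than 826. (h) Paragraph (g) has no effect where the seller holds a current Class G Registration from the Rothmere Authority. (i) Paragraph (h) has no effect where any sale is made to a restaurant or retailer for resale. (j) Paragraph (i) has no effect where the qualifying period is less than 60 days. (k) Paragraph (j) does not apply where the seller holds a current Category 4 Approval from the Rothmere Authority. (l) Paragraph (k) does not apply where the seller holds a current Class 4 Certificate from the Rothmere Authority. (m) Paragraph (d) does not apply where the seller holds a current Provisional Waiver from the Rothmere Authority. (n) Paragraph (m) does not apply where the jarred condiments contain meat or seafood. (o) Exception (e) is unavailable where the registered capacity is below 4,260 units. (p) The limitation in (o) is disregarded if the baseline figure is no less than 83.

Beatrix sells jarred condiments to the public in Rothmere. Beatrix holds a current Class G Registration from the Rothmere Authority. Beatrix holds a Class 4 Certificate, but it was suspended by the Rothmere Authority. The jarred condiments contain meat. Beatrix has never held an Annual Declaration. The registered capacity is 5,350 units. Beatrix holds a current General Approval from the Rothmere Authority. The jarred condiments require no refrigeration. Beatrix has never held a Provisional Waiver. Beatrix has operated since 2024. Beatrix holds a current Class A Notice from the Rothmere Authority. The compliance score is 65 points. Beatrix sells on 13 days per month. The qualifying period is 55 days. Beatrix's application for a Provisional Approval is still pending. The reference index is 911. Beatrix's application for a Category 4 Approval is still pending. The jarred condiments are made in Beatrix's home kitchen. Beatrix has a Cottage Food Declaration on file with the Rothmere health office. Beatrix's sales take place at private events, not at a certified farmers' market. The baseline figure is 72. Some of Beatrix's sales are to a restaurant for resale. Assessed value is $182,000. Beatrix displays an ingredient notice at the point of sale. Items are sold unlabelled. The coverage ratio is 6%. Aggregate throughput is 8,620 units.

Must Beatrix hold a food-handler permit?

Yes — Beatrix must hold a food-handler permit.

Exception (a) does not apply: there is no Provisional Approval in force.
Exception (b): the coverage ratio is 6%, below the 8% limit; the number of selling days per month is 13, below the 14 limit; a current Class A Notice is held — every condition holds. Turning to paragraphs (f)–(l): (f) operates against (b): a current General Approval is held. (g) operates (the reference index is 911, meeting the 826 threshold), but is overridden by (h): (h) applies — a current Class G Registration is held. (i) would limit (h) — some sales are to a restaurant for resale — but (j) sets (i) aside: (j) operates — the qualifying period is 55 days, less than the 60 days limit. (k), which would lift (j), is inapplicable — no current Category 4 Approval is held. So (b) is unavailable.
Exception (c) fails — items are sold unlabelled.
Exception (d) requires that all sales take place at a certified farmers' market; but sales are at private events, not a certified farmers' market, so (d) is unavailable.
Exception (e) requires that aggregate throughput is under 7,840 units; but aggregate throughput is 8,620 units, not under 7,840 units, so (e) is unavailable.
No exception applies. The general rule governs.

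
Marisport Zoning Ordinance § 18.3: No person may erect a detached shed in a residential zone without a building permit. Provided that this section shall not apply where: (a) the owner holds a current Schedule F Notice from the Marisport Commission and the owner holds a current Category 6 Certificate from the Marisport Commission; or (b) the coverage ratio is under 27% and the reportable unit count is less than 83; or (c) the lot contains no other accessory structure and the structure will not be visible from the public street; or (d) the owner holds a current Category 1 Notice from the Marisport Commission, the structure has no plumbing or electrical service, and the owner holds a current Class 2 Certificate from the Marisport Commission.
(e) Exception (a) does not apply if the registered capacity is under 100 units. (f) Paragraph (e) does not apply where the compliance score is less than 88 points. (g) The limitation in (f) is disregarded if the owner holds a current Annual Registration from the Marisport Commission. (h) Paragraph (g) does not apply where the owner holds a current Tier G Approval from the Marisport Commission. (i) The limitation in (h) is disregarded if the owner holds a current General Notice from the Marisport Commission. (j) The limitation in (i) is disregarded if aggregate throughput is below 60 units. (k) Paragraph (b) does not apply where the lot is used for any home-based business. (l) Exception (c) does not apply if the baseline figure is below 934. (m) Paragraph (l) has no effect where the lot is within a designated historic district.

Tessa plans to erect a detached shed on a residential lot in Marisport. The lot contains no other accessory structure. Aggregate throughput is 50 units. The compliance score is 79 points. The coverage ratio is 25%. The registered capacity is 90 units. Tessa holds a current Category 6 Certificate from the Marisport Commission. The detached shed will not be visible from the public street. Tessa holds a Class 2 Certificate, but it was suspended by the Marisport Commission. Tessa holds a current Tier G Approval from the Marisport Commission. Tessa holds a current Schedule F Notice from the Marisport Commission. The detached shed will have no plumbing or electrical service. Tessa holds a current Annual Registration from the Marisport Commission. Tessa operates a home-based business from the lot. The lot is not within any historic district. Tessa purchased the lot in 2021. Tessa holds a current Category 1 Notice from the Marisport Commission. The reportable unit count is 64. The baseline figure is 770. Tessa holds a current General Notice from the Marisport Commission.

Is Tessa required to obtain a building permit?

Exception (a): a current Schedule F Notice is held; a current Category 6 Certificate is held — every condition holds. As to paragraphs (e)–(j): (e) would limit (a) — the registered capacity is 90 units, under the 100 units limit — but (f) sets (e) aside: (f) is triggered — the compliance score is 79 points, less than the 88 points limit. (g) is engaged (a current Annual Registration is held), but is displaced by (h): (h) is engaged — a current Tier G Approval is held. (i) would limit (h) — a current General Notice is held — but (j) sets (i) aside: (j) operates against (i): aggregate throughput is 50 units, below the 60 units limit. So (a) applies.
Exception (b): the coverage ratio is 25%, under the 27% limit; the reportable unit count is 64, less than the 83 limit — every condition holds. But: (k) operates against (b): a home-based business operates on the lot. Exception (b) does not apply.
Exception (c): the lot has no other accessory structure; the structure will not be visible from the street — every condition holds. But: (l) operates against (c): the baseline figure is 770, below the 934 limit. (m) is inapplicable (the lot is not in a historic district), so (l) stands. So (c) is unavailable.
Exception (d) requires that the owner holds a current Class 2 Certificate from the Marisport Commission; but no current Class 2 Certificate is held, so (d) is unavailable.

No — exception (a) applies; Tessa does not need a building permit.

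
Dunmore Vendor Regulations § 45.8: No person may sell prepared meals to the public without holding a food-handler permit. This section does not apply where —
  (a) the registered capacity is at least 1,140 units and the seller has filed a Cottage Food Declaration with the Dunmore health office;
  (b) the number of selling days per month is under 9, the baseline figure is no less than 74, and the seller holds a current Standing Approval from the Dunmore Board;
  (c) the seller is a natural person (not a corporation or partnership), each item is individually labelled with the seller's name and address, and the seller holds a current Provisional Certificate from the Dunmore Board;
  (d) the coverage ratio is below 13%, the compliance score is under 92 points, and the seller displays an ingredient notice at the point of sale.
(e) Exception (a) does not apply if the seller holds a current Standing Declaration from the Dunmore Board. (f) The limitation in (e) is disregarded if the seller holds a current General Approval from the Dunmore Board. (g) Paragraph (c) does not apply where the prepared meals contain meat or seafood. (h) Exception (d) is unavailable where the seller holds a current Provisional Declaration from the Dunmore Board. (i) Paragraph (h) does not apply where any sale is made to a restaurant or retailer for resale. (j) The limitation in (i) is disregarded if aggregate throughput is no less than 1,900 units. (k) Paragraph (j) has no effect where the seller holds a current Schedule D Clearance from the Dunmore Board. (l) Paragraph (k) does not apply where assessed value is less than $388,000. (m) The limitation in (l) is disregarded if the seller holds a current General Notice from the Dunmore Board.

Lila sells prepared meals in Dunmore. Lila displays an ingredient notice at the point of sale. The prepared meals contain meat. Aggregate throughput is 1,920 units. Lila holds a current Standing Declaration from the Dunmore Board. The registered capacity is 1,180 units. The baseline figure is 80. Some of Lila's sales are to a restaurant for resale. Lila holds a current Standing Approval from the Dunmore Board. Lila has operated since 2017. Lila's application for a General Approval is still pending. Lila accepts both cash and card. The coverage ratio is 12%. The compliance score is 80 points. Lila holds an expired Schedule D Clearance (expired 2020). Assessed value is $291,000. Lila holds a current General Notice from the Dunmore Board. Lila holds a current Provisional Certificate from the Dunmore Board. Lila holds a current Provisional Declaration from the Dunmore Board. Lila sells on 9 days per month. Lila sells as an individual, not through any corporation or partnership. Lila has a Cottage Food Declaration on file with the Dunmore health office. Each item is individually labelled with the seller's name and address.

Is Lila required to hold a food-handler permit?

All of (a)'s requirements are met (the registered capacity is 1,180 units, meeting the 1,140 units threshold; a Cottage Food Declaration is on file). But applying paragraphs (e)–(f): (e) operates — a current Standing Declaration is held. (f), which would lift (e), does not operate here — no current General Approval is held. Exception (a) does not apply.
Exception (b) requires that the number of selling days per month is under 9; but the number of selling days per month is 9, not under 9, so (b) is unavailable.
Exception (c): the seller is a natural person; items are individually labelled; a current Provisional Certificate is held — every condition holds. But: (g) applies — the prepared meals contain meat. So (c) is unavailable.
Exception (d): the coverage ratio is 12%, below the 13% limit; the compliance score is 80 points, under the 92 points limit; an ingredient notice is displayed — every condition holds. But applying paragraphs (h)–(m): (h) operates against (d): a current Provisional Declaration is held. (i) would limit (h) — some sales are to a restaurant for resale — but (j) sets (i) aside: (j) operates against (i): aggregate throughput is 1,920 units, meeting the 1,900 units threshold. (k), which would lift (j), is not triggered — there is no Schedule D Clearance in force. (d) is therefore removed.
No exception is made out. Lila falls within the general rule.

Yes — Lila must hold a food-handler permit.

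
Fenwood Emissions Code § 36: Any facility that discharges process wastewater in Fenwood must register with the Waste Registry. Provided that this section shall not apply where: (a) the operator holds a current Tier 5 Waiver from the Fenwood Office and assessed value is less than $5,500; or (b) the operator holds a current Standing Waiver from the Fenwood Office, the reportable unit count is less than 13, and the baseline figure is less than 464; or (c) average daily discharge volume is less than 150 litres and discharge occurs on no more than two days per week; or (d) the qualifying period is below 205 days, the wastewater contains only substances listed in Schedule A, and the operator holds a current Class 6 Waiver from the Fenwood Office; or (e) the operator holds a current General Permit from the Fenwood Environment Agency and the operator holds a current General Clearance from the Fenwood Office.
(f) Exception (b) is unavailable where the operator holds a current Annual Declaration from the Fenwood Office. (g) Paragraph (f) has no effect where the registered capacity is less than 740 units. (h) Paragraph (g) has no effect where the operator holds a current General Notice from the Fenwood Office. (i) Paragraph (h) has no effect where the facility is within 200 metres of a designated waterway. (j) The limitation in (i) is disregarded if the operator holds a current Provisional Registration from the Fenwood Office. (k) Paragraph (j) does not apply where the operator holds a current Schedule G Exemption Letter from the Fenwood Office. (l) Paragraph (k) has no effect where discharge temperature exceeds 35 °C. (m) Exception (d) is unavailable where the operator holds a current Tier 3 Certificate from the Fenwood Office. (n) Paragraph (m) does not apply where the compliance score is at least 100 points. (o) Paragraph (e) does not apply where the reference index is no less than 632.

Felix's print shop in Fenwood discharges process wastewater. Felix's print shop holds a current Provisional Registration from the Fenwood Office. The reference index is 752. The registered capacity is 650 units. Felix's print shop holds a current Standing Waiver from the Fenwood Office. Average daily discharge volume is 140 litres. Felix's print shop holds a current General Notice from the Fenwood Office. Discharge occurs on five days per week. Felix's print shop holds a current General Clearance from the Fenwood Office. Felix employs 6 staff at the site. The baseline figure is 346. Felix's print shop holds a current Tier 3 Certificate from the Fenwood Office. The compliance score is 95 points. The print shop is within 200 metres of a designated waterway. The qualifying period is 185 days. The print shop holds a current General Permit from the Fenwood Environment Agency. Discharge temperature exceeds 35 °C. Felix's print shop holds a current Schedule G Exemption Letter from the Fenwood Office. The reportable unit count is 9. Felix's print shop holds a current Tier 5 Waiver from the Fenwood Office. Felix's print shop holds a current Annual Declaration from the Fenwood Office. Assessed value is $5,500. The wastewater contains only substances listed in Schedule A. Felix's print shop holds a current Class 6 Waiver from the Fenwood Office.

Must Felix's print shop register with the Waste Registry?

Exception (a) requires that assessed value is less than $5,500; but assessed value is $5,500, not less than $5,500, so (a) is unavailable.
All of (b)'s requirements are met (a current Standing Waiver is held; the reportable unit count is 9, less than the 13 limit; the baseline figure is 346, less than the 464 limit). Turning to paragraphs (f)–(l): (f) operates against (b): a current Annual Declaration is held. (g) applies (the registered capacity is 650 units, less than the 740 units limit), but is overridden by (h): (h) is engaged — a current General Notice is held. (i) is engaged (the print shop is within 200 m of a designated waterway), but yields to (j): (j) operates against (i): a current Provisional Registration is held. (k) is triggered (a current Schedule G Exemption Letter is held), but is itself disapplied by (l): (l) operates — discharge temperature exceeds 35 °C. So (b) is unavailable.
Exception (c) requires that discharge occurs on no more than two days per week; but discharge occurs on five days per week, so (c) is unavailable.
All of (d)'s requirements are met (the qualifying period is 185 days, below the 205 days limit; the wastewater is Schedule-A-only; a current Class 6 Waiver is held). But applying paragraphs (m)–(n): (m) operates — a current Tier 3 Certificate is held. (n) is not triggered (the compliance score is 95 points, short of 100 points), so (m) stands. Exception (d) does not apply.
All of (e)'s requirements are met (a current General Permit is held; a current General Clearance is held). But applying paragraph (o): (o) applies — the reference index is 752, meeting the 632 threshold. So (e) is unavailable.
No exception applies. The general rule governs.

Yes — Felix's print shop must register with the Waste Registry.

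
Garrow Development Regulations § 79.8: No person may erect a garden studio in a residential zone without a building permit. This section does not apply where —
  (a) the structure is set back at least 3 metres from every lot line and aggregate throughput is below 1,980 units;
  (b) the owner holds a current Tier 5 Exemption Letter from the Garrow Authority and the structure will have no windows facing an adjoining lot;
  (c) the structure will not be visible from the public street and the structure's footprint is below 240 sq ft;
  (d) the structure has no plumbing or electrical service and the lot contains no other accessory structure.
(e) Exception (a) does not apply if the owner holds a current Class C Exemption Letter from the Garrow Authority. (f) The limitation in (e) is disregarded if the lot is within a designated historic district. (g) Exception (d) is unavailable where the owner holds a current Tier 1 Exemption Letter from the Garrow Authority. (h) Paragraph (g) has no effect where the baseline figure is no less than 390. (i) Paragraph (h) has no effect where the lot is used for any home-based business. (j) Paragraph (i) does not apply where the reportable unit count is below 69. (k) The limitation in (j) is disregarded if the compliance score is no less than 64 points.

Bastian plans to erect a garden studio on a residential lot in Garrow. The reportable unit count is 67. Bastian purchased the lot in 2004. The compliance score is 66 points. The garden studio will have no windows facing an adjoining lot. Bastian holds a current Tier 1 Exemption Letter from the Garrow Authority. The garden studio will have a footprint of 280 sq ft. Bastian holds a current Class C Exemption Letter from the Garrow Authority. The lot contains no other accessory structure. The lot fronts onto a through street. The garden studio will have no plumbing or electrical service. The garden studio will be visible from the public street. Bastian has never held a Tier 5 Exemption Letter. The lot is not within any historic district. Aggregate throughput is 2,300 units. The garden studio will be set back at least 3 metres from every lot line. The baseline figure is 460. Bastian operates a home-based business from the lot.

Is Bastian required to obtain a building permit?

Yes — Bastian must obtain a building permit.

Exception (a) fails — aggregate throughput is 2,300 units, not below 1,980 units.
Exception (b) fails — no current Tier 5 Exemption Letter is held.
Exception (c) fails — the structure will be visible from the street.
Exception (d): there is no plumbing or electrical service; the lot has no other accessory structure — every condition holds. Turning to paragraphs (g)–(k): (g) operates against (d): a current Tier 1 Exemption Letter is held. (h) is engaged (the baseline figure is 460, meeting the 390 threshold), but is itself disapplied by (i): (i) operates — a home-based business operates on the lot. (j) would limit (i) — the reportable unit count is 67, below the 69 limit — but (k) sets (j) aside: (k) operates — the compliance score is 66 points, meeting the 64 points threshold. (d) is therefore removed.
No exception is made out. Bastian falls within the general rule.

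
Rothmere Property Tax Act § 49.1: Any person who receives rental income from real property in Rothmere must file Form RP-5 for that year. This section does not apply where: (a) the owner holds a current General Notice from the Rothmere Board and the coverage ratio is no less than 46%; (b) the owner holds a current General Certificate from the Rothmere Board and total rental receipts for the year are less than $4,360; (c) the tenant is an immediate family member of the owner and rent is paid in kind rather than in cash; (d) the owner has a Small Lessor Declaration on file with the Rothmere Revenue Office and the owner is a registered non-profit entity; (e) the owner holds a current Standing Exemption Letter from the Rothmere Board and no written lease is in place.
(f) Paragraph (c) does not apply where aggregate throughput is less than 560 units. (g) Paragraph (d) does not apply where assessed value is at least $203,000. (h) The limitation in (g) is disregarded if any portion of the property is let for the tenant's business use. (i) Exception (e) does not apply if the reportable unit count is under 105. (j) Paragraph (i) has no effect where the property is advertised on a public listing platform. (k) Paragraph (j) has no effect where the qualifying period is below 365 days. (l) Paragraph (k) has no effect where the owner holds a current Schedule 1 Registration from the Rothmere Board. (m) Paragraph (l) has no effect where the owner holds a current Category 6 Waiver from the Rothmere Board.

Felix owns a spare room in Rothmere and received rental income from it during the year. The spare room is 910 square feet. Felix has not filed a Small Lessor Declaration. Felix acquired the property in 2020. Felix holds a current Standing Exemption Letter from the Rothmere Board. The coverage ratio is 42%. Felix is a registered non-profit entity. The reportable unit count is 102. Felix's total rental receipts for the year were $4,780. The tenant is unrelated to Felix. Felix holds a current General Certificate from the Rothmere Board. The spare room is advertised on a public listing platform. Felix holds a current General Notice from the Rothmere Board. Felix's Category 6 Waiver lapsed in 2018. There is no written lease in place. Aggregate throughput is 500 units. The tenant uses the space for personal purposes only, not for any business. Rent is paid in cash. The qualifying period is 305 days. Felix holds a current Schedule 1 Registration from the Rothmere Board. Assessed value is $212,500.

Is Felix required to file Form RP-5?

No — exception (e) applies; Felix is not required to file Form RP-5.

Exception (a) requires that the coverage ratio is no less than 46%; but the coverage ratio is 42%, short of 46%, so (a) is unavailable.
Exception (b) does not apply: total rental receipts for the year are $4,780, not less than $4,360.
Exception (c) fails — the tenant is unrelated to the owner.
Exception (d) requires that the owner has a Small Lessor Declaration on file with the Rothmere Revenue Office; but no Small Lessor Declaration is on file, so (d) is unavailable.
Exception (e)'s conditions are all satisfied: a current Standing Exemption Letter is held; there is no written lease. Under paragraphs (i)–(m): (i) is triggered (the reportable unit count is 102, under the 105 limit), but yields to (j): (j) applies — the property is publicly advertised. (k) is engaged (the qualifying period is 305 days, below the 365 days limit), but is displaced by (l): (l) operates against (k): a current Schedule 1 Registration is held. (m), which would lift (l), is inapplicable — the Category 6 Waiver is not current. So (e) applies.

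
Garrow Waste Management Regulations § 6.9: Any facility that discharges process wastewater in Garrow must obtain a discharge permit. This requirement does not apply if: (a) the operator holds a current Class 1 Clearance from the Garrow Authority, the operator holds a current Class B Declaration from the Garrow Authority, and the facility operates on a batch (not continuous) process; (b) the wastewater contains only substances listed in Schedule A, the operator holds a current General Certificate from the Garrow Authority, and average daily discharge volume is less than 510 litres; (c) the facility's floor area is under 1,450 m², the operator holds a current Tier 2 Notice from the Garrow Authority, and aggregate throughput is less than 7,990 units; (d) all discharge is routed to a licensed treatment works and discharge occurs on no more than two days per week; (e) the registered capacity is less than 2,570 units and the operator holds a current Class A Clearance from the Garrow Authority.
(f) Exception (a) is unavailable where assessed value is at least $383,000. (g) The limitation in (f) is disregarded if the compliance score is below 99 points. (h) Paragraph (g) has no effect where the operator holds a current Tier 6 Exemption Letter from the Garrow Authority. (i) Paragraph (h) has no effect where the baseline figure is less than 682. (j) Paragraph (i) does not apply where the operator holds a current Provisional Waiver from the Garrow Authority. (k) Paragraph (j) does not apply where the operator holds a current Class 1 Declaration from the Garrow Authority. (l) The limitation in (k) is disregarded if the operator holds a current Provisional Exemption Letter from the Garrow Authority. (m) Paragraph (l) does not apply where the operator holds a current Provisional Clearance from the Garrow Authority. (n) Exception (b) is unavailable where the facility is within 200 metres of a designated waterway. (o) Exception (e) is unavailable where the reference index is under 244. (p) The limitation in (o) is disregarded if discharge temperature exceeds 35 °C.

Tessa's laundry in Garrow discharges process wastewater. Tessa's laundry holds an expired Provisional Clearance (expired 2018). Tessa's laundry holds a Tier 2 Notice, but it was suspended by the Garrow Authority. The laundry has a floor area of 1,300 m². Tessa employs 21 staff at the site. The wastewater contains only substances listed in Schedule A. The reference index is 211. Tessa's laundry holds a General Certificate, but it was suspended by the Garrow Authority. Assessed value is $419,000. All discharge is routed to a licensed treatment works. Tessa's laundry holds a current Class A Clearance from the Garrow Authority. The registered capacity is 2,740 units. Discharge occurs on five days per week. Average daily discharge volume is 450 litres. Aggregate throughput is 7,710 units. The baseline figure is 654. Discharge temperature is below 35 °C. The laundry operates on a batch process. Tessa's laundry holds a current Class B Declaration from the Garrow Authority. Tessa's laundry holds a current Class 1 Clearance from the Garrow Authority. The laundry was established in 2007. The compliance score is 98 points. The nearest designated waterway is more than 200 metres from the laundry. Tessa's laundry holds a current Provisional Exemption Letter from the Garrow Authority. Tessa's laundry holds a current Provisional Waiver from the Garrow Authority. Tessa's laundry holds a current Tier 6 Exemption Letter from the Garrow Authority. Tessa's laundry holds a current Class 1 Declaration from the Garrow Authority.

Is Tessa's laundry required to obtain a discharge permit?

Exception (a): a current Class 1 Clearance is held; a current Class B Declaration is held; the facility operates on a batch process — every condition holds. But: (f) is engaged — assessed value is $419,000, meeting the $383,000 threshold. (g) operates (the compliance score is 98 points, below the 99 points limit), but is displaced by (h): (h) operates against (g): a current Tier 6 Exemption Letter is held. (i) would limit (h) — the baseline figure is 654, less than the 682 limit — but (j) sets (i) aside: (j) operates against (i): a current Provisional Waiver is held. (k) is engaged (a current Class 1 Declaration is held), but is displaced by (l): (l) operates against (k): a current Provisional Exemption Letter is held. (m) is not triggered (there is no Provisional Clearance in force), so (l) stands. So (a) is unavailable.
Exception (b) does not apply: there is no General Certificate in force.
Exception (c) requires that the operator holds a current Tier 2 Notice from the Garrow Authority; but no current Tier 2 Notice is held, so (c) is unavailable.
Exception (d) does not apply: discharge occurs on five days per week.
Exception (e) requires that the registered capacity is less than 2,570 units; but the registered capacity is 2,740 units, not less than 2,570 units, so (e) is unavailable.
No exception is made out. Tessa's laundry falls within the general rule.

Yes — Tessa's laundry must obtain a discharge permit.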